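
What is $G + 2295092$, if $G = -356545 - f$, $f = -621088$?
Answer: $2559635$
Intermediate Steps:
$G = 264543$ ($G = -356545 - -621088 = -356545 + 621088 = 264543$)
$G + 2295092 = 264543 + 2295092 = 2559635$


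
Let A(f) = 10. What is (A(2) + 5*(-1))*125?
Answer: 625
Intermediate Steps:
(A(2) + 5*(-1))*125 = (10 + 5*(-1))*125 = (10 - 5)*125 = 5*125 = 625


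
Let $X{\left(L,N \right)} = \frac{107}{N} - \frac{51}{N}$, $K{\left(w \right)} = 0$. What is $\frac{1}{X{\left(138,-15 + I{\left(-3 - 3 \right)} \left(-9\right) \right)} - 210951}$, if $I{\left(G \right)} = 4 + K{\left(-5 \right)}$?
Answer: $- \frac{51}{10758557} \approx -4.7404 \cdot 10^{-6}$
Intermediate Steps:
$I{\left(G \right)} = 4$ ($I{\left(G \right)} = 4 + 0 = 4$)
$X{\left(L,N \right)} = \frac{56}{N}$
$\frac{1}{X{\left(138,-15 + I{\left(-3 - 3 \right)} \left(-9\right) \right)} - 210951} = \frac{1}{\frac{56}{-15 + 4 \left(-9\right)} - 210951} = \frac{1}{\frac{56}{-15 - 36} - 210951} = \frac{1}{\frac{56}{-51} - 210951} = \frac{1}{56 \left(- \frac{1}{51}\right) - 210951} = \frac{1}{- \frac{56}{51} - 210951} = \frac{1}{- \frac{10758557}{51}} = - \frac{51}{10758557}$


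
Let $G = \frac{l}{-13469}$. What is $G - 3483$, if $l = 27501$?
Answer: $- \frac{46940028}{13469} \approx -3485.0$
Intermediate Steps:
$G = - \frac{27501}{13469}$ ($G = \frac{27501}{-13469} = 27501 \left(- \frac{1}{13469}\right) = - \frac{27501}{13469} \approx -2.0418$)
$G - 3483 = - \frac{27501}{13469} - 3483 = - \frac{46940028}{13469}$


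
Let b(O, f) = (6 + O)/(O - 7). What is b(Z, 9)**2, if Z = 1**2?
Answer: 49/36 ≈ 1.3611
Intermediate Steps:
Z = 1
b(O, f) = (6 + O)/(-7 + O)
b(Z, 9)**2 = ((6 + 1)/(-7 + 1))**2 = (7/(-6))**2 = (-1/6*7)**2 = (-7/6)**2 = 49/36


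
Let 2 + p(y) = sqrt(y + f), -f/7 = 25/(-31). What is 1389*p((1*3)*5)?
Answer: -2778 + 11112*sqrt(310)/31 ≈ 3533.2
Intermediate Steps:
f = 175/31 (f = -175/(-31) = -175*(-1)/31 = -7*(-25/31) = 175/31 ≈ 5.6452)
p(y) = -2 + sqrt(175/31 + y) (p(y) = -2 + sqrt(y + 175/31) = -2 + sqrt(175/31 + y))
1389*p((1*3)*5) = 1389*(-2 + sqrt(5425 + 961*((1*3)*5))/31) = 1389*(-2 + sqrt(5425 + 961*(3*5))/31) = 1389*(-2 + sqrt(5425 + 961*15)/31) = 1389*(-2 + sqrt(5425 + 14415)/31) = 1389*(-2 + sqrt(19840)/31) = 1389*(-2 + (8*sqrt(310))/31) = 1389*(-2 + 8*sqrt(310)/31) = -2778 + 11112*sqrt(310)/31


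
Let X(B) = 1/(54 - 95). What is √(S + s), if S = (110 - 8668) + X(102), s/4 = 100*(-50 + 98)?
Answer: √17889161/41 ≈ 103.16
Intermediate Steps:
X(B) = -1/41 (X(B) = 1/(-41) = -1/41)
s = 19200 (s = 4*(100*(-50 + 98)) = 4*(100*48) = 4*4800 = 19200)
S = -350879/41 (S = (110 - 8668) - 1/41 = -8558 - 1/41 = -350879/41 ≈ -8558.0)
√(S + s) = √(-350879/41 + 19200) = √(436321/41) = √17889161/41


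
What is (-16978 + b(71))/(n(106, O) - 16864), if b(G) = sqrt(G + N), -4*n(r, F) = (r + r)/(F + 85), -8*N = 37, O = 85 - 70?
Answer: 1697800/1686453 - 25*sqrt(118)/562151 ≈ 1.0062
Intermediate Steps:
O = 15
N = -37/8 (N = -1/8*37 = -37/8 ≈ -4.6250)
n(r, F) = -r/(2*(85 + F)) (n(r, F) = -(r + r)/(4*(F + 85)) = -2*r/(4*(85 + F)) = -r/(2*(85 + F)))
b(G) = sqrt(-37/8 + G) (b(G) = sqrt(G - 37/8) = sqrt(-37/8 + G))
(-16978 + b(71))/(n(106, O) - 16864) = (-16978 + sqrt(-74 + 16*71)/4)/(-1*106/(170 + 2*15) - 16864) = (-16978 + sqrt(-74 + 1136)/4)/(-1*106/(170 + 30) - 16864) = (-16978 + sqrt(1062)/4)/(-1*106/200 - 16864) = (-16978 + (3*sqrt(118))/4)/(-1*106*1/200 - 16864) = (-16978 + 3*sqrt(118)/4)/(-53/100 - 16864) = (-16978 + 3*sqrt(118)/4)/(-1686453/100) = (-16978 + 3*sqrt(118)/4)*(-100/1686453) = 1697800/1686453 - 25*sqrt(118)/562151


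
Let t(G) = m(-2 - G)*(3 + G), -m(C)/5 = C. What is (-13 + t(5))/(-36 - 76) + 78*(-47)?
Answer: -410859/112 ≈ -3668.4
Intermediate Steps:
m(C) = -5*C
t(G) = (3 + G)*(10 + 5*G) (t(G) = (-5*(-2 - G))*(3 + G) = (10 + 5*G)*(3 + G) = (3 + G)*(10 + 5*G))
(-13 + t(5))/(-36 - 76) + 78*(-47) = (-13 + 5*(2 + 5)*(3 + 5))/(-36 - 76) + 78*(-47) = (-13 + 5*7*8)/(-112) - 3666 = (-13 + 280)*(-1/112) - 3666 = 267*(-1/112) - 3666 = -267/112 - 3666 = -410859/112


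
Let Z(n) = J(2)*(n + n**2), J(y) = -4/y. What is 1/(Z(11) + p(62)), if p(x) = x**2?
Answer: 1/3580 ≈ 0.00027933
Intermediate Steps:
Z(n) = -2*n - 2*n**2 (Z(n) = (-4/2)*(n + n**2) = (-4*1/2)*(n + n**2) = -2*(n + n**2) = -2*n - 2*n**2)
1/(Z(11) + p(62)) = 1/(-2*11*(1 + 11) + 62**2) = 1/(-2*11*12 + 3844) = 1/(-264 + 3844) = 1/3580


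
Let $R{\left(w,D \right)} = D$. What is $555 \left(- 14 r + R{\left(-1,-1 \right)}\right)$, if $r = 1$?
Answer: $-8325$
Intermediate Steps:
$555 \left(- 14 r + R{\left(-1,-1 \right)}\right) = 555 \left(\left(-14\right) 1 - 1\right) = 555 \left(-14 - 1\right) = 555 \left(-15\right) = -8325$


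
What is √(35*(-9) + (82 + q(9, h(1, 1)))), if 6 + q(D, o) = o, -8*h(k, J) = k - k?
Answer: I*√239 ≈ 15.46*I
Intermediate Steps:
h(k, J) = 0 (h(k, J) = -(k - k)/8 = -⅛*0 = 0)
q(D, o) = -6 + o
√(35*(-9) + (82 + q(9, h(1, 1)))) = √(35*(-9) + (82 + (-6 + 0))) = √(-315 + (82 - 6)) = √(-315 + 76) = √(-239) = I*√239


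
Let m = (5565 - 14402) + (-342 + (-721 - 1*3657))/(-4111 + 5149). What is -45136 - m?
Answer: -18836821/519 ≈ -36294.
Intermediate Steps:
m = -4588763/519 (m = -8837 + (-342 + (-721 - 3657))/1038 = -8837 + (-342 - 4378)*(1/1038) = -8837 - 4720*1/1038 = -8837 - 2360/519 = -4588763/519 ≈ -8841.5)
-45136 - m = -45136 - 1*(-4588763/519) = -45136 + 4588763/519 = -18836821/519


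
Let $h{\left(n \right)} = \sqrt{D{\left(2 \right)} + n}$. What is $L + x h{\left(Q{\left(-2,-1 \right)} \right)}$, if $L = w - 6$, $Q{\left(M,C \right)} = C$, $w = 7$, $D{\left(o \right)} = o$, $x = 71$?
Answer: $72$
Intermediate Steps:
$h{\left(n \right)} = \sqrt{2 + n}$
$L = 1$ ($L = 7 - 6 = 1$)
$L + x h{\left(Q{\left(-2,-1 \right)} \right)} = 1 + 71 \sqrt{2 - 1} = 1 + 71 \sqrt{1} = 1 + 71 \cdot 1 = 1 + 71 = 72$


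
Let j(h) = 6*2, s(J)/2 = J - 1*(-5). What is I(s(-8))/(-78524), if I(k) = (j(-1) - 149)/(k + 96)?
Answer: 137/7067160 ≈ 1.9385e-5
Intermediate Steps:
s(J) = 10 + 2*J (s(J) = 2*(J - 1*(-5)) = 2*(J + 5) = 2*(5 + J) = 10 + 2*J)
j(h) = 12
I(k) = -137/(96 + k) (I(k) = (12 - 149)/(k + 96) = -137/(96 + k))
I(s(-8))/(-78524) = -137/(96 + (10 + 2*(-8)))/(-78524) = -137/(96 + (10 - 16))*(-1/78524) = -137/(96 - 6)*(-1/78524) = -137/90*(-1/78524) = 137/7067160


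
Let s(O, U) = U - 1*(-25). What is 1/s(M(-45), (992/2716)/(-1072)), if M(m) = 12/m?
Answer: 90986/2274619 ≈ 0.040001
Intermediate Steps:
s(O, U) = 25 + U (s(O, U) = U + 25 = 25 + U)
1/s(M(-45), (992/2716)/(-1072)) = 1/(25 + (992/2716)/(-1072)) = 1/(25 + (992*(1/2716))*(-1/1072)) = 1/(25 + (248/679)*(-1/1072)) = 1/(25 - 31/90986) = 1/(2274619/90986) = 90986/2274619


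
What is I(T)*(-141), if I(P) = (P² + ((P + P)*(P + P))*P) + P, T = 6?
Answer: -127746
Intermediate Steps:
I(P) = P + P² + 4*P³ (I(P) = (P² + ((2*P)*(2*P))*P) + P = (P² + (4*P²)*P) + P = (P² + 4*P³) + P = P + P² + 4*P³)
I(T)*(-141) = (6*(1 + 6 + 4*6²))*(-141) = (6*(1 + 6 + 4*36))*(-141) = (6*(1 + 6 + 144))*(-141) = (6*151)*(-141) = 906*(-141) = -127746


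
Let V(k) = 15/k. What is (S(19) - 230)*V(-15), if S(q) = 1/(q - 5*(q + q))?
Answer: 39331/171 ≈ 230.01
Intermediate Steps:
S(q) = -1/(9*q) (S(q) = 1/(q - 10*q) = 1/(-9*q) = -1/(9*q))
(S(19) - 230)*V(-15) = (-⅑/19 - 230)*(15/(-15)) = (-⅑*1/19 - 230)*(15*(-1/15)) = (-1/171 - 230)*(-1) = -39331/171*(-1) = 39331/171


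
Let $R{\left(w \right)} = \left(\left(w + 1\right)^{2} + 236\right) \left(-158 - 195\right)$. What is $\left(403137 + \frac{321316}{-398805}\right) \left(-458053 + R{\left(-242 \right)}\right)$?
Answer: $- \frac{3383293933922057426}{398805} \approx -8.4836 \cdot 10^{12}$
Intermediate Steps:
$R{\left(w \right)} = -83308 - 353 \left(1 + w\right)^{2}$ ($R{\left(w \right)} = \left(\left(1 + w\right)^{2} + 236\right) \left(-353\right) = \left(236 + \left(1 + w\right)^{2}\right) \left(-353\right) = -83308 - 353 \left(1 + w\right)^{2}$)
$\left(403137 + \frac{321316}{-398805}\right) \left(-458053 + R{\left(-242 \right)}\right) = \left(403137 + \frac{321316}{-398805}\right) \left(-458053 - \left(83308 + 353 \left(1 - 242\right)^{2}\right)\right) = \left(403137 + 321316 \left(- \frac{1}{398805}\right)\right) \left(-458053 - \left(83308 + 353 \left(-241\right)^{2}\right)\right) = \left(403137 - \frac{321316}{398805}\right) \left(-458053 - 20585901\right) = \frac{160772729969 \left(-458053 - 20585901\right)}{398805} = \frac{160772729969}{398805} \left(-21043954\right) = - \frac{3383293933922057426}{398805}$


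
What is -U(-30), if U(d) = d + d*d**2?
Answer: 27030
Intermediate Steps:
U(d) = d + d**3
-U(-30) = -(-30 + (-30)**3) = -(-30 - 27000) = -1*(-27030) = 27030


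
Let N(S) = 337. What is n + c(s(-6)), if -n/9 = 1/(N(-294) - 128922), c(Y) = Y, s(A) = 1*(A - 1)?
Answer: -900086/128585 ≈ -6.9999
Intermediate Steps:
s(A) = -1 + A (s(A) = 1*(-1 + A) = -1 + A)
n = 9/128585 (n = -9/(337 - 128922) = -9/(-128585) = -9*(-1/128585) = 9/128585 ≈ 6.9993e-5)
n + c(s(-6)) = 9/128585 + (-1 - 6) = 9/128585 - 7 = -900086/128585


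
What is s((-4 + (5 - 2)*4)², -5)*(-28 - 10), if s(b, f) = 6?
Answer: -228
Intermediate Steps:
s((-4 + (5 - 2)*4)², -5)*(-28 - 10) = 6*(-28 - 10) = 6*(-38) = -228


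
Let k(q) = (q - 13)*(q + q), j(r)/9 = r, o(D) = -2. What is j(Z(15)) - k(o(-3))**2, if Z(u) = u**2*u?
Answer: 26775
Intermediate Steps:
Z(u) = u**3
j(r) = 9*r
k(q) = 2*q*(-13 + q) (k(q) = (-13 + q)*(2*q) = 2*q*(-13 + q))
j(Z(15)) - k(o(-3))**2 = 9*15**3 - (2*(-2)*(-13 - 2))**2 = 9*3375 - (2*(-2)*(-15))**2 = 30375 - 1*60**2 = 30375 - 1*3600 = 30375 - 3600 = 26775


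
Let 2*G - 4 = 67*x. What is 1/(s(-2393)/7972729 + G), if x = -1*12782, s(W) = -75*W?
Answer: -7972729/3413882514680 ≈ -2.3354e-6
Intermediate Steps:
x = -12782
G = -428195 (G = 2 + (67*(-12782))/2 = 2 + (1/2)*(-856394) = 2 - 428197 = -428195)
1/(s(-2393)/7972729 + G) = 1/(-75*(-2393)/7972729 - 428195) = 1/(179475*(1/7972729) - 428195) = 1/(179475/7972729 - 428195) = 1/(-3413882514680/7972729) = -7972729/3413882514680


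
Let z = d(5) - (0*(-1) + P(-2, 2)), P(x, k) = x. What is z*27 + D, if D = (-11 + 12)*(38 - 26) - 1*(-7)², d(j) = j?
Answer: 152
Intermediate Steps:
z = 7 (z = 5 - (0*(-1) - 2) = 5 - (0 - 2) = 5 - 1*(-2) = 5 + 2 = 7)
D = -37 (D = 1*12 - 1*49 = 12 - 49 = -37)
z*27 + D = 7*27 - 37 = 189 - 37 = 152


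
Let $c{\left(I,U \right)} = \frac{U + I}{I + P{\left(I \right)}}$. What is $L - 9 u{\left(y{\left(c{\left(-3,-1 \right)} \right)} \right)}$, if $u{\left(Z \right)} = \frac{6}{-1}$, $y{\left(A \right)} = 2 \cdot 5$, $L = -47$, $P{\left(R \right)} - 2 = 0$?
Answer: $7$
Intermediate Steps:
$P{\left(R \right)} = 2$ ($P{\left(R \right)} = 2 + 0 = 2$)
$c{\left(I,U \right)} = \frac{I + U}{2 + I}$ ($c{\left(I,U \right)} = \frac{U + I}{I + 2} = \frac{I + U}{2 + I}$)
$y{\left(A \right)} = 10$
$u{\left(Z \right)} = -6$ ($u{\left(Z \right)} = 6 \left(-1\right) = -6$)
$L - 9 u{\left(y{\left(c{\left(-3,-1 \right)} \right)} \right)} = -47 - -54 = -47 + 54 = 7$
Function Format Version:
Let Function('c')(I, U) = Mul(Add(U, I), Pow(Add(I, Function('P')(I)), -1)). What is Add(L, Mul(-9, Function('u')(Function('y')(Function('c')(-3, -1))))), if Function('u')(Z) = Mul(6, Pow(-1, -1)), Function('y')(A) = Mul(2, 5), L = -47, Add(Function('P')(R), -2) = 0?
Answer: 7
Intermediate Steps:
Function('P')(R) = 2 (Function('P')(R) = Add(2, 0) = 2)
Function('c')(I, U) = Mul(Pow(Add(2, I), -1), Add(I, U)) (Function('c')(I, U) = Mul(Add(U, I), Pow(Add(I, 2), -1)) = Mul(Add(I, U), Pow(Add(2, I), -1)) = Mul(Pow(Add(2, I), -1), Add(I, U)))
Function('y')(A) = 10
Function('u')(Z) = -6 (Function('u')(Z) = Mul(6, -1) = -6)
Add(L, Mul(-9, Function('u')(Function('y')(Function('c')(-3, -1))))) = Add(-47, Mul(-9, -6)) = Add(-47, 54) = 7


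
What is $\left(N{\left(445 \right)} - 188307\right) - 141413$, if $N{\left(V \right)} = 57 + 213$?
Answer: $-329450$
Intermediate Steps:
$N{\left(V \right)} = 270$
$\left(N{\left(445 \right)} - 188307\right) - 141413 = \left(270 - 188307\right) - 141413 = -188037 - 141413 = -329450$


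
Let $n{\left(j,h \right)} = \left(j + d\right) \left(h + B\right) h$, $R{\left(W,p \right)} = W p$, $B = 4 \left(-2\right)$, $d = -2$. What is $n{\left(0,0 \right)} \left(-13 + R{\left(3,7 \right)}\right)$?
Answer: $0$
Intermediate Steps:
$B = -8$
$n{\left(j,h \right)} = h \left(-8 + h\right) \left(-2 + j\right)$ ($n{\left(j,h \right)} = \left(j - 2\right) \left(h - 8\right) h = \left(-2 + j\right) \left(-8 + h\right) h = \left(-8 + h\right) \left(-2 + j\right) h = h \left(-8 + h\right) \left(-2 + j\right)$)
$n{\left(0,0 \right)} \left(-13 + R{\left(3,7 \right)}\right) = 0 \left(16 - 0 - 0 + 0 \cdot 0\right) \left(-13 + 3 \cdot 7\right) = 0 \left(16 + 0 + 0 + 0\right) \left(-13 + 21\right) = 0 \cdot 16 \cdot 8 = 0 \cdot 8 = 0$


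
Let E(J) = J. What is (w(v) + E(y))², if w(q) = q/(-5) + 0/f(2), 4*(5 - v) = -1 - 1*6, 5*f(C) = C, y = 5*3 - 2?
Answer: 54289/400 ≈ 135.72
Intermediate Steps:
y = 13 (y = 15 - 2 = 13)
f(C) = C/5
v = 27/4 (v = 5 - (-1 - 1*6)/4 = 5 - (-1 - 6)/4 = 5 - ¼*(-7) = 5 + 7/4 = 27/4 ≈ 6.7500)
w(q) = -q/5 (w(q) = q/(-5) + 0/(((⅕)*2)) = q*(-⅕) + 0/(⅖) = -q/5 + 0*(5/2) = -q/5 + 0 = -q/5)
(w(v) + E(y))² = (-⅕*27/4 + 13)² = (-27/20 + 13)² = (233/20)² = 54289/400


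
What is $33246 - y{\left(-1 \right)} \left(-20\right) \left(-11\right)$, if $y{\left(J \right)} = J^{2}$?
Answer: $33026$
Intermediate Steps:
$33246 - y{\left(-1 \right)} \left(-20\right) \left(-11\right) = 33246 - \left(-1\right)^{2} \left(-20\right) \left(-11\right) = 33246 - 1 \left(-20\right) \left(-11\right) = 33246 - \left(-20\right) \left(-11\right) = 33246 - 220 = 33026$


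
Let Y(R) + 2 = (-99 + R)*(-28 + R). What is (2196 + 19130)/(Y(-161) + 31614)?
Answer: 10663/40376 ≈ 0.26409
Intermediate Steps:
Y(R) = -2 + (-99 + R)*(-28 + R)
(2196 + 19130)/(Y(-161) + 31614) = (2196 + 19130)/((2770 + (-161)² - 127*(-161)) + 31614) = 21326/((2770 + 25921 + 20447) + 31614) = 21326/(49138 + 31614) = 21326/80752 = 21326*(1/80752) = 10663/40376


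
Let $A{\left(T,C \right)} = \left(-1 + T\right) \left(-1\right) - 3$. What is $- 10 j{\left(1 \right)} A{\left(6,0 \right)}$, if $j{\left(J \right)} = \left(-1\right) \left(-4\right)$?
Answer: $320$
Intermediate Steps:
$j{\left(J \right)} = 4$
$A{\left(T,C \right)} = -2 - T$ ($A{\left(T,C \right)} = \left(1 - T\right) - 3 = -2 - T$)
$- 10 j{\left(1 \right)} A{\left(6,0 \right)} = \left(-10\right) 4 \left(-2 - 6\right) = - 40 \left(-2 - 6\right) = \left(-40\right) \left(-8\right) = 320$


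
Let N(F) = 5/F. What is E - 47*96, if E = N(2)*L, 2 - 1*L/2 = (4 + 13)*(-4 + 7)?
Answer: -4757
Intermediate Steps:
L = -98 (L = 4 - 2*(4 + 13)*(-4 + 7) = 4 - 34*3 = 4 - 2*51 = 4 - 102 = -98)
E = -245 (E = (5/2)*(-98) = -245)
E - 47*96 = -245 - 47*96 = -245 - 4512 = -4757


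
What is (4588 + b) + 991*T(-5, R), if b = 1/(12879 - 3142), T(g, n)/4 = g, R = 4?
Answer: -148313983/9737 ≈ -15232.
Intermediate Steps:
T(g, n) = 4*g
b = 1/9737 ≈ 0.00010270
(4588 + b) + 991*T(-5, R) = (4588 + 1/9737) + 991*(4*(-5)) = 44673357/9737 + 991*(-20) = 44673357/9737 - 19820 = -148313983/9737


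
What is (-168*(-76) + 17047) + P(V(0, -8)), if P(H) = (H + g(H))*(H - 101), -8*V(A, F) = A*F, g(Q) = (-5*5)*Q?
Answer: 29815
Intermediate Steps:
g(Q) = -25*Q
V(A, F) = -A*F/8
P(H) = -24*H*(-101 + H) (P(H) = (H - 25*H)*(H - 101) = (-24*H)*(-101 + H) = -24*H*(-101 + H))
(-168*(-76) + 17047) + P(V(0, -8)) = (-168*(-76) + 17047) + 24*(-⅛*0*(-8))*(101 - (-1)*0*(-8)/8) = (12768 + 17047) + 24*0*(101 - 1*0) = 29815 + 24*0*(101 + 0) = 29815 + 24*0*101 = 29815 + 0 = 29815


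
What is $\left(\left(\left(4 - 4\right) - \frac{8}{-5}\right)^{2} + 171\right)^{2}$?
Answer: $\frac{18826921}{625} \approx 30123.0$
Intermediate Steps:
$\left(\left(\left(4 - 4\right) - \frac{8}{-5}\right)^{2} + 171\right)^{2} = \left(\left(\left(4 - 4\right) - - \frac{8}{5}\right)^{2} + 171\right)^{2} = \left(\left(0 + \frac{8}{5}\right)^{2} + 171\right)^{2} = \left(\left(\frac{8}{5}\right)^{2} + 171\right)^{2} = \left(\frac{64}{25} + 171\right)^{2} = \left(\frac{4339}{25}\right)^{2} = \frac{18826921}{625}$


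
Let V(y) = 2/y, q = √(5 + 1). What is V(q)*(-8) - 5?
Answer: -5 - 8*√6/3 ≈ -11.532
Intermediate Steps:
q = √6 ≈ 2.4495
V(q)*(-8) - 5 = (2/(√6))*(-8) - 5 = (2*(√6/6))*(-8) - 5 = (√6/3)*(-8) - 5 = -8*√6/3 - 5 = -5 - 8*√6/3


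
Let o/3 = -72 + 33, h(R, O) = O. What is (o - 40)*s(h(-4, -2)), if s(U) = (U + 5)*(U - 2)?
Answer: 1884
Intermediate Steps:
o = -117 (o = 3*(-72 + 33) = 3*(-39) = -117)
s(U) = (-2 + U)*(5 + U) (s(U) = (5 + U)*(-2 + U) = (-2 + U)*(5 + U))
(o - 40)*s(h(-4, -2)) = (-117 - 40)*(-10 + (-2)² + 3*(-2)) = -157*(-10 + 4 - 6) = -157*(-12) = 1884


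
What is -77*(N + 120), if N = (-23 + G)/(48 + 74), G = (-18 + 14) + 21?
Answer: -563409/61 ≈ -9236.2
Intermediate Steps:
G = 17 (G = -4 + 21 = 17)
N = -3/61 (N = (-23 + 17)/(48 + 74) = -6/122 = -6*1/122 = -3/61 ≈ -0.049180)
-77*(N + 120) = -77*(-3/61 + 120) = -77*7317/61 = -563409/61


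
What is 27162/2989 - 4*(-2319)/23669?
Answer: 670623342/70746641 ≈ 9.4792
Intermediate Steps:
27162/2989 - 4*(-2319)/23669 = 27162*(1/2989) + 9276*(1/23669) = 27162/2989 + 9276/23669 = 670623342/70746641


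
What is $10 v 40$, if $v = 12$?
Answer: $4800$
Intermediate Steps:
$10 v 40 = 10 \cdot 12 \cdot 40 = 120 \cdot 40 = 4800$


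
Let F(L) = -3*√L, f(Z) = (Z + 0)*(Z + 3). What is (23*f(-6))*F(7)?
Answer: -1242*√7 ≈ -3286.0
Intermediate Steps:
f(Z) = Z*(3 + Z)
(23*f(-6))*F(7) = (23*(-6*(3 - 6)))*(-3*√7) = (23*(-6*(-3)))*(-3*√7) = (23*18)*(-3*√7) = 414*(-3*√7) = -1242*√7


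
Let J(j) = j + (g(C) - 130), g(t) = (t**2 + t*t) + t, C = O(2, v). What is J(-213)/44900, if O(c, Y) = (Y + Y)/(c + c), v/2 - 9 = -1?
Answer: -207/44900 ≈ -0.0046102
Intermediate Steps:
v = 16 (v = 18 + 2*(-1) = 18 - 2 = 16)
O(c, Y) = Y/c (O(c, Y) = (2*Y)/((2*c)) = (2*Y)*(1/(2*c)) = Y/c)
C = 8 (C = 16/2 = 16*(1/2) = 8)
g(t) = t + 2*t**2 (g(t) = (t**2 + t**2) + t = 2*t**2 + t = t + 2*t**2)
J(j) = 6 + j (J(j) = j + (8*(1 + 2*8) - 130) = j + (8*(1 + 16) - 130) = j + (8*17 - 130) = j + (136 - 130) = j + 6 = 6 + j)
J(-213)/44900 = (6 - 213)/44900 = -207*1/44900 = -207/44900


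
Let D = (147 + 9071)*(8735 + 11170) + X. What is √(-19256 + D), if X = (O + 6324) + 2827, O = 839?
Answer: 4*√11467189 ≈ 13545.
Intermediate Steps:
X = 9990 (X = (839 + 6324) + 2827 = 7163 + 2827 = 9990)
D = 183494280 (D = (147 + 9071)*(8735 + 11170) + 9990 = 9218*19905 + 9990 = 183484290 + 9990 = 183494280)
√(-19256 + D) = √(-19256 + 183494280) = √183475024 = 4*√11467189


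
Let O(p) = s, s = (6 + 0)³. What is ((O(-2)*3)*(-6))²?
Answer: 15116544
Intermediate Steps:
s = 216 (s = 6³ = 216)
O(p) = 216
((O(-2)*3)*(-6))² = ((216*3)*(-6))² = (648*(-6))² = (-3888)² = 15116544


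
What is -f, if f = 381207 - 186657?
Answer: -194550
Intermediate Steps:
f = 194550
-f = -1*194550 = -194550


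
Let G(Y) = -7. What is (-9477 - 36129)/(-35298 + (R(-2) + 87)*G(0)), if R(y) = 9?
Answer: 691/545 ≈ 1.2679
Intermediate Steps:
(-9477 - 36129)/(-35298 + (R(-2) + 87)*G(0)) = (-9477 - 36129)/(-35298 + (9 + 87)*(-7)) = -45606/(-35298 + 96*(-7)) = -45606/(-35298 - 672) = -45606/(-35970) = -45606*(-1/35970) = 691/545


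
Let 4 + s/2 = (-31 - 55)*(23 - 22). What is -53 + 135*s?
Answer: -24353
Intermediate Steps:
s = -180 (s = -8 + 2*((-31 - 55)*(23 - 22)) = -8 + 2*(-86*1) = -8 + 2*(-86) = -8 - 172 = -180)
-53 + 135*s = -53 + 135*(-180) = -53 - 24300 = -24353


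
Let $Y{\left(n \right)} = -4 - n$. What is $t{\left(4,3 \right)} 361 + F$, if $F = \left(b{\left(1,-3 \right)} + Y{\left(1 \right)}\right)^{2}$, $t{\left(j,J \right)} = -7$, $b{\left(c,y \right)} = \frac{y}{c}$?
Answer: $-2463$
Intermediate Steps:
$F = 64$ ($F = \left(- \frac{3}{1} - 5\right)^{2} = \left(\left(-3\right) 1 - 5\right)^{2} = \left(-3 - 5\right)^{2} = \left(-8\right)^{2} = 64$)
$t{\left(4,3 \right)} 361 + F = \left(-7\right) 361 + 64 = -2527 + 64 = -2463$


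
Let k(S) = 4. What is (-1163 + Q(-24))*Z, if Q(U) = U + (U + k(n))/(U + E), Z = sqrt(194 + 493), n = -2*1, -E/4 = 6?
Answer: -14239*sqrt(687)/12 ≈ -31101.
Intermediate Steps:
E = -24 (E = -4*6 = -24)
n = -2
Z = sqrt(687) ≈ 26.211
Q(U) = U + (4 + U)/(-24 + U) (Q(U) = U + (U + 4)/(U - 24) = U + (4 + U)/(-24 + U))
(-1163 + Q(-24))*Z = (-1163 + (4 + (-24)**2 - 23*(-24))/(-24 - 24))*sqrt(687) = (-1163 + (4 + 576 + 552)/(-48))*sqrt(687) = (-1163 - 1/48*1132)*sqrt(687) = (-1163 - 283/12)*sqrt(687) = -14239*sqrt(687)/12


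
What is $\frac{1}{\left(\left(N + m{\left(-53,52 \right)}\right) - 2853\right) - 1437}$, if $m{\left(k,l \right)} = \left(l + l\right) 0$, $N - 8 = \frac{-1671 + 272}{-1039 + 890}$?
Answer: $- \frac{149}{636619} \approx -0.00023405$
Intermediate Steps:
$N = \frac{2591}{149}$ ($N = 8 + \frac{-1671 + 272}{-1039 + 890} = 8 - \frac{1399}{-149} = 8 - - \frac{1399}{149} = 8 + \frac{1399}{149} = \frac{2591}{149} \approx 17.389$)
$m{\left(k,l \right)} = 0$ ($m{\left(k,l \right)} = 2 l 0 = 0$)
$\frac{1}{\left(\left(N + m{\left(-53,52 \right)}\right) - 2853\right) - 1437} = \frac{1}{\left(\left(\frac{2591}{149} + 0\right) - 2853\right) - 1437} = \frac{1}{\left(\frac{2591}{149} - 2853\right) - 1437} = \frac{1}{- \frac{422506}{149} - 1437} = \frac{1}{- \frac{636619}{149}} = - \frac{149}{636619}$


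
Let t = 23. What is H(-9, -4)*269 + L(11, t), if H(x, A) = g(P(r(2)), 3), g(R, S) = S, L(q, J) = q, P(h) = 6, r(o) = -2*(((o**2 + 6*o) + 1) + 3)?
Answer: 818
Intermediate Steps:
r(o) = -8 - 12*o - 2*o**2 (r(o) = -2*((1 + o**2 + 6*o) + 3) = -2*(4 + o**2 + 6*o) = -8 - 12*o - 2*o**2)
H(x, A) = 3
H(-9, -4)*269 + L(11, t) = 3*269 + 11 = 807 + 11 = 818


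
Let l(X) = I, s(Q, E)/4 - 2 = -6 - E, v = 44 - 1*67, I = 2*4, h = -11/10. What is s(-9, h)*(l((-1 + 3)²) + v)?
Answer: 174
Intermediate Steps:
h = -11/10 (h = -11*⅒ = -11/10 ≈ -1.1000)
I = 8
v = -23 (v = 44 - 67 = -23)
s(Q, E) = -16 - 4*E (s(Q, E) = 8 + 4*(-6 - E) = 8 + (-24 - 4*E) = -16 - 4*E)
l(X) = 8
s(-9, h)*(l((-1 + 3)²) + v) = (-16 - 4*(-11/10))*(8 - 23) = (-16 + 22/5)*(-15) = -58/5*(-15) = 174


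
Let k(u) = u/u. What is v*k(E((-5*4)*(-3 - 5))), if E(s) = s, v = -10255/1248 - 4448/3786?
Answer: -2465363/262496 ≈ -9.3920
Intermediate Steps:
v = -2465363/262496 (v = -10255*1/1248 - 4448*1/3786 = -10255/1248 - 2224/1893 = -2465363/262496 ≈ -9.3920)
k(u) = 1
v*k(E((-5*4)*(-3 - 5))) = -2465363/262496*1 = -2465363/262496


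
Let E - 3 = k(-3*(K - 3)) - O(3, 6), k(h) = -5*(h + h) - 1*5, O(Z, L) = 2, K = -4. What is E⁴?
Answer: 2097273616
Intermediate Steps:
k(h) = -5 - 10*h (k(h) = -10*h - 5 = -5 - 10*h)
E = -214 (E = 3 + ((-5 - (-30)*(-4 - 3)) - 1*2) = 3 + ((-5 - (-30)*(-7)) - 2) = 3 + ((-5 - 10*21) - 2) = 3 + ((-5 - 210) - 2) = 3 + (-215 - 2) = 3 - 217 = -214)
E⁴ = (-214)⁴ = 2097273616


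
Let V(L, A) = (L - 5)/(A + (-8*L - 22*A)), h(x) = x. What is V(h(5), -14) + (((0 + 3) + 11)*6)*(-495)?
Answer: -41580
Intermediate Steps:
V(L, A) = (-5 + L)/(-21*A - 8*L) (V(L, A) = (-5 + L)/(A + (-22*A - 8*L)) = (-5 + L)/(-21*A - 8*L))
V(h(5), -14) + (((0 + 3) + 11)*6)*(-495) = (5 - 1*5)/(8*5 + 21*(-14)) + (((0 + 3) + 11)*6)*(-495) = (5 - 5)/(40 - 294) + ((3 + 11)*6)*(-495) = 0/(-254) + (14*6)*(-495) = -1/254*0 + 84*(-495) = 0 - 41580 = -41580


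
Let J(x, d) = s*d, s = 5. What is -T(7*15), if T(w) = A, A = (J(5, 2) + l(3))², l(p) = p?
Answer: -169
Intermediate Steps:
J(x, d) = 5*d
A = 169 (A = (5*2 + 3)² = (10 + 3)² = 13² = 169)
T(w) = 169
-T(7*15) = -1*169 = -169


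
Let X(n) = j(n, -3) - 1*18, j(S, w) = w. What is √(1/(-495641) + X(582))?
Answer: I*√5158860514142/495641 ≈ 4.5826*I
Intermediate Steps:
X(n) = -21 (X(n) = -3 - 1*18 = -3 - 18 = -21)
√(1/(-495641) + X(582)) = √(1/(-495641) - 21) = √(-1/495641 - 21) = √(-10408462/495641) = I*√5158860514142/495641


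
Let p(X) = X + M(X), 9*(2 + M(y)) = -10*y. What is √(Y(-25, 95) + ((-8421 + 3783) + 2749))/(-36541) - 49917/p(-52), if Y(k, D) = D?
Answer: -449253/34 - I*√1794/36541 ≈ -13213.0 - 0.0011591*I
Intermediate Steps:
M(y) = -2 - 10*y/9 (M(y) = -2 + (-10*y)/9 = -2 - 10*y/9)
p(X) = -2 - X/9 (p(X) = X + (-2 - 10*X/9) = -2 - X/9)
√(Y(-25, 95) + ((-8421 + 3783) + 2749))/(-36541) - 49917/p(-52) = √(95 + ((-8421 + 3783) + 2749))/(-36541) - 49917/(-2 - ⅑*(-52)) = √(95 + (-4638 + 2749))*(-1/36541) - 49917/(-2 + 52/9) = √(95 - 1889)*(-1/36541) - 49917/34/9 = √(-1794)*(-1/36541) - 49917*9/34 = (I*√1794)*(-1/36541) - 449253/34 = -I*√1794/36541 - 449253/34 = -449253/34 - I*√1794/36541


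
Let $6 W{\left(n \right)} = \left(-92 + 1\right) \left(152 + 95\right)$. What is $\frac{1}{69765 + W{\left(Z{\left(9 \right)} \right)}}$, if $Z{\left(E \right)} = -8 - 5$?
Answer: $\frac{6}{396113} \approx 1.5147 \cdot 10^{-5}$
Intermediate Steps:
$Z{\left(E \right)} = -13$
$W{\left(n \right)} = - \frac{22477}{6}$ ($W{\left(n \right)} = \frac{\left(-92 + 1\right) \left(152 + 95\right)}{6} = \frac{\left(-91\right) 247}{6} = \frac{1}{6} \left(-22477\right) = - \frac{22477}{6}$)
$\frac{1}{69765 + W{\left(Z{\left(9 \right)} \right)}} = \frac{1}{69765 - \frac{22477}{6}} = \frac{1}{\frac{396113}{6}} = \frac{6}{396113}$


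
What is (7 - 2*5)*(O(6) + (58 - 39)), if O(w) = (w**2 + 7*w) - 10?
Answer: -261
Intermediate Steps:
O(w) = -10 + w**2 + 7*w
(7 - 2*5)*(O(6) + (58 - 39)) = (7 - 2*5)*((-10 + 6**2 + 7*6) + (58 - 39)) = (7 - 10)*((-10 + 36 + 42) + 19) = -3*(68 + 19) = -3*87 = -261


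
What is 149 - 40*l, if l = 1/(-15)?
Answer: 455/3 ≈ 151.67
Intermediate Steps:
l = -1/15 ≈ -0.066667
149 - 40*l = 149 - 40*(-1/15) = 149 + 8/3 = 455/3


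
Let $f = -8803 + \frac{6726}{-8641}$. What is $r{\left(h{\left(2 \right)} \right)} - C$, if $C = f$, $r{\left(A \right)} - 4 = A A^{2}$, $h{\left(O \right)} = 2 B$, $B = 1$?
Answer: $\frac{76177141}{8641} \approx 8815.8$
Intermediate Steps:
$h{\left(O \right)} = 2$ ($h{\left(O \right)} = 2 \cdot 1 = 2$)
$r{\left(A \right)} = 4 + A^{3}$ ($r{\left(A \right)} = 4 + A A^{2} = 4 + A^{3}$)
$f = - \frac{76073449}{8641}$ ($f = -8803 + 6726 \left(- \frac{1}{8641}\right) = -8803 - \frac{6726}{8641} = - \frac{76073449}{8641} \approx -8803.8$)
$C = - \frac{76073449}{8641} \approx -8803.8$
$r{\left(h{\left(2 \right)} \right)} - C = \left(4 + 2^{3}\right) - - \frac{76073449}{8641} = \left(4 + 8\right) + \frac{76073449}{8641} = 12 + \frac{76073449}{8641} = \frac{76177141}{8641}$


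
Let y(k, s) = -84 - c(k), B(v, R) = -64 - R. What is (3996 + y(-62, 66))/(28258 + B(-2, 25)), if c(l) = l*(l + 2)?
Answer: 192/28169 ≈ 0.0068160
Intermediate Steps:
c(l) = l*(2 + l)
y(k, s) = -84 - k*(2 + k)
(3996 + y(-62, 66))/(28258 + B(-2, 25)) = (3996 + (-84 - 1*(-62)*(2 - 62)))/(28258 + (-64 - 1*25)) = (3996 + (-84 - 1*(-62)*(-60)))/(28258 + (-64 - 25)) = (3996 + (-84 - 3720))/(28258 - 89) = (3996 - 3804)/28169 = 192*(1/28169) = 192/28169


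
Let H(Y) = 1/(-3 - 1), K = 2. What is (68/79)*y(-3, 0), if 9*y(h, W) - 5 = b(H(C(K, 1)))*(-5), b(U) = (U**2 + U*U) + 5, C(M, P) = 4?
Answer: -935/474 ≈ -1.9726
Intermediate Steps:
H(Y) = -1/4 (H(Y) = 1/(-4) = -1/4)
b(U) = 5 + 2*U**2 (b(U) = (U**2 + U**2) + 5 = 2*U**2 + 5 = 5 + 2*U**2)
y(h, W) = -55/24 (y(h, W) = 5/9 + ((5 + 2*(-1/4)**2)*(-5))/9 = 5/9 + ((5 + 2*(1/16))*(-5))/9 = 5/9 + ((5 + 1/8)*(-5))/9 = 5/9 + ((41/8)*(-5))/9 = 5/9 + (1/9)*(-205/8) = 5/9 - 205/72 = -55/24)
(68/79)*y(-3, 0) = (68/79)*(-55/24) = -935/474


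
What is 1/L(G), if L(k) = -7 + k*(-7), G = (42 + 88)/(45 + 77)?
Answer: -61/882 ≈ -0.069161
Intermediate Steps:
G = 65/61 (G = 130/122 = 130*(1/122) = 65/61 ≈ 1.0656)
L(k) = -7 - 7*k
1/L(G) = 1/(-7 - 7*65/61) = 1/(-7 - 455/61) = 1/(-882/61) = -61/882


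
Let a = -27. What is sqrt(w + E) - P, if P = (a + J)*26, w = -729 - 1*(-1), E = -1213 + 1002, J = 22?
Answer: 130 + I*sqrt(939) ≈ 130.0 + 30.643*I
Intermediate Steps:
E = -211
w = -728 (w = -729 + 1 = -728)
P = -130 (P = (-27 + 22)*26 = -5*26 = -130)
sqrt(w + E) - P = sqrt(-728 - 211) - 1*(-130) = sqrt(-939) + 130 = I*sqrt(939) + 130 = 130 + I*sqrt(939)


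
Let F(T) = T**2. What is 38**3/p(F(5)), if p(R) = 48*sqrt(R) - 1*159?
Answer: 54872/81 ≈ 677.43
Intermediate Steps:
p(R) = -159 + 48*sqrt(R) (p(R) = 48*sqrt(R) - 159 = -159 + 48*sqrt(R))
38**3/p(F(5)) = 38**3/(-159 + 48*sqrt(5**2)) = 54872/(-159 + 48*sqrt(25)) = 54872/(-159 + 48*5) = 54872/(-159 + 240) = 54872/81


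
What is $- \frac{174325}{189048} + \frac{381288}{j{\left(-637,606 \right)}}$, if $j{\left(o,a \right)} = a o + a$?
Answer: $- \frac{644765639}{337324648} \approx -1.9114$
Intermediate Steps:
$j{\left(o,a \right)} = a + a o$
$- \frac{174325}{189048} + \frac{381288}{j{\left(-637,606 \right)}} = - \frac{174325}{189048} + \frac{381288}{606 \left(1 - 637\right)} = \left(-174325\right) \frac{1}{189048} + \frac{381288}{606 \left(-636\right)} = - \frac{174325}{189048} + \frac{381288}{-385416} = - \frac{174325}{189048} + 381288 \left(- \frac{1}{385416}\right) = - \frac{174325}{189048} - \frac{15887}{16059} = - \frac{644765639}{337324648}$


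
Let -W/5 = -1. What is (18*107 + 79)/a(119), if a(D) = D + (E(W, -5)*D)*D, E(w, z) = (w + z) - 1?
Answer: -2005/14042 ≈ -0.14279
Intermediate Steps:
W = 5 (W = -5*(-1) = 5)
E(w, z) = -1 + w + z
a(D) = D - D**2 (a(D) = D + ((-1 + 5 - 5)*D)*D = D + (-D)*D = D - D**2)
(18*107 + 79)/a(119) = (18*107 + 79)/((119*(1 - 1*119))) = (1926 + 79)/((119*(1 - 119))) = 2005/((119*(-118))) = 2005/(-14042) = 2005*(-1/14042) = -2005/14042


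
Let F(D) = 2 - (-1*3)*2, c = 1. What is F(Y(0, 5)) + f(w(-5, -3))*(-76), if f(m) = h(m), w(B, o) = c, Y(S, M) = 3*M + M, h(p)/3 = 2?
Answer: -448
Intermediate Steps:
h(p) = 6 (h(p) = 3*2 = 6)
Y(S, M) = 4*M
w(B, o) = 1
F(D) = 8 (F(D) = 2 - (-3)*2 = 2 - 1*(-6) = 2 + 6 = 8)
f(m) = 6
F(Y(0, 5)) + f(w(-5, -3))*(-76) = 8 + 6*(-76) = 8 - 456 = -448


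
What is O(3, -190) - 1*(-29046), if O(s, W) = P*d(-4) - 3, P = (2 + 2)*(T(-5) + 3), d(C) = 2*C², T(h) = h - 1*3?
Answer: 28403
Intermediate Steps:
T(h) = -3 + h (T(h) = h - 3 = -3 + h)
P = -20 (P = (2 + 2)*((-3 - 5) + 3) = 4*(-8 + 3) = 4*(-5) = -20)
O(s, W) = -643 (O(s, W) = -40*(-4)² - 3 = -40*16 - 3 = -20*32 - 3 = -640 - 3 = -643)
O(3, -190) - 1*(-29046) = -643 - 1*(-29046) = -643 + 29046 = 28403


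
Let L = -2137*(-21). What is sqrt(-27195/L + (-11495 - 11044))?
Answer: I*sqrt(102933173906)/2137 ≈ 150.13*I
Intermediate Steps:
L = 44877
sqrt(-27195/L + (-11495 - 11044)) = sqrt(-27195/44877 + (-11495 - 11044)) = sqrt(-27195*1/44877 - 22539) = sqrt(-1295/2137 - 22539) = sqrt(-48167138/2137) = I*sqrt(102933173906)/2137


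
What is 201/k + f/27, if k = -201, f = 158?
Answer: 131/27 ≈ 4.8519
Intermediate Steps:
201/k + f/27 = 201/(-201) + 158/27 = 201*(-1/201) + 158*(1/27) = -1 + 158/27 = 131/27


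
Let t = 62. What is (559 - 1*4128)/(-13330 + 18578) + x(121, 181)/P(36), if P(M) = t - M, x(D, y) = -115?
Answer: -348157/68224 ≈ -5.1031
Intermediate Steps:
P(M) = 62 - M
(559 - 1*4128)/(-13330 + 18578) + x(121, 181)/P(36) = (559 - 1*4128)/(-13330 + 18578) - 115/(62 - 1*36) = (559 - 4128)/5248 - 115/(62 - 36) = -3569*1/5248 - 115/26 = -3569/5248 - 115*1/26 = -3569/5248 - 115/26 = -348157/68224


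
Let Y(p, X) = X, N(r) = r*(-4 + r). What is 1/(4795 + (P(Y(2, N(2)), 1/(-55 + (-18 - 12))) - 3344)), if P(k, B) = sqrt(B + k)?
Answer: 123335/178959426 - I*sqrt(28985)/178959426 ≈ 0.00068918 - 9.5133e-7*I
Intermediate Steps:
1/(4795 + (P(Y(2, N(2)), 1/(-55 + (-18 - 12))) - 3344)) = 1/(4795 + (sqrt(1/(-55 + (-18 - 12)) + 2*(-4 + 2)) - 3344)) = 1/(4795 + (sqrt(1/(-55 - 30) + 2*(-2)) - 3344)) = 1/(4795 + (sqrt(1/(-85) - 4) - 3344)) = 1/(4795 + (sqrt(-1/85 - 4) - 3344)) = 1/(4795 + (sqrt(-341/85) - 3344)) = 1/(4795 + (I*sqrt(28985)/85 - 3344)) = 1/(4795 + (-3344 + I*sqrt(28985)/85)) = 1/(1451 + I*sqrt(28985)/85)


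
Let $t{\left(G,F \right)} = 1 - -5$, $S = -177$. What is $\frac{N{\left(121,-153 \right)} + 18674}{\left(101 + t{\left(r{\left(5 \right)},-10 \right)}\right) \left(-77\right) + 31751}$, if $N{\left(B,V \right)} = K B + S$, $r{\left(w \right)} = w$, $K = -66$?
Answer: $\frac{10511}{23512} \approx 0.44705$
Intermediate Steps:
$t{\left(G,F \right)} = 6$ ($t{\left(G,F \right)} = 1 + 5 = 6$)
$N{\left(B,V \right)} = -177 - 66 B$ ($N{\left(B,V \right)} = - 66 B - 177 = -177 - 66 B$)
$\frac{N{\left(121,-153 \right)} + 18674}{\left(101 + t{\left(r{\left(5 \right)},-10 \right)}\right) \left(-77\right) + 31751} = \frac{\left(-177 - 7986\right) + 18674}{\left(101 + 6\right) \left(-77\right) + 31751} = \frac{\left(-177 - 7986\right) + 18674}{107 \left(-77\right) + 31751} = \frac{-8163 + 18674}{-8239 + 31751} = \frac{10511}{23512}$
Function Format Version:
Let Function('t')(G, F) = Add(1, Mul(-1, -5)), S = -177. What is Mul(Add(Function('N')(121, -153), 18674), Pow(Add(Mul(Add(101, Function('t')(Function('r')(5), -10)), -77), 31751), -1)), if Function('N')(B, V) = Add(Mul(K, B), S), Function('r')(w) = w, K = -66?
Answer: Rational(10511, 23512) ≈ 0.44705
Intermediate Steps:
Function('t')(G, F) = 6 (Function('t')(G, F) = Add(1, 5) = 6)
Function('N')(B, V) = Add(-177, Mul(-66, B)) (Function('N')(B, V) = Add(Mul(-66, B), -177) = Add(-177, Mul(-66, B)))
Mul(Add(Function('N')(121, -153), 18674), Pow(Add(Mul(Add(101, Function('t')(Function('r')(5), -10)), -77), 31751), -1)) = Mul(Add(Add(-177, Mul(-66, 121)), 18674), Pow(Add(Mul(Add(101, 6), -77), 31751), -1)) = Mul(Add(Add(-177, -7986), 18674), Pow(Add(Mul(107, -77), 31751), -1)) = Mul(Add(-8163, 18674), Pow(Add(-8239, 31751), -1)) = Mul(10511, Pow(23512, -1)) = Mul(10511, Rational(1, 23512)) = Rational(10511, 23512)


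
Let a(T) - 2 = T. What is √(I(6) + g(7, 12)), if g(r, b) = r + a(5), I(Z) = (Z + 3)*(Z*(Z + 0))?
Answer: 13*√2 ≈ 18.385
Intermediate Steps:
a(T) = 2 + T
I(Z) = Z²*(3 + Z) (I(Z) = (3 + Z)*(Z*Z) = (3 + Z)*Z² = Z²*(3 + Z))
g(r, b) = 7 + r (g(r, b) = r + (2 + 5) = r + 7 = 7 + r)
√(I(6) + g(7, 12)) = √(6²*(3 + 6) + (7 + 7)) = √(36*9 + 14) = √(324 + 14) = √338 = 13*√2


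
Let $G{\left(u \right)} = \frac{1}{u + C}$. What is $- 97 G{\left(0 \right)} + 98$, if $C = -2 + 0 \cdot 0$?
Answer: $\frac{293}{2} \approx 146.5$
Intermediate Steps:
$C = -2$ ($C = -2 + 0 = -2$)
$G{\left(u \right)} = \frac{1}{-2 + u}$ ($G{\left(u \right)} = \frac{1}{u - 2} = \frac{1}{-2 + u}$)
$- 97 G{\left(0 \right)} + 98 = - \frac{97}{-2 + 0} + 98 = - \frac{97}{-2} + 98 = \left(-97\right) \left(- \frac{1}{2}\right) + 98 = \frac{97}{2} + 98 = \frac{293}{2}$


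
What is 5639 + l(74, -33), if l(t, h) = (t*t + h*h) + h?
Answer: 12171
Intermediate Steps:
l(t, h) = h + h² + t² (l(t, h) = (t² + h²) + h = (h² + t²) + h = h + h² + t²)
5639 + l(74, -33) = 5639 + (-33 + (-33)² + 74²) = 5639 + (-33 + 1089 + 5476) = 5639 + 6532 = 12171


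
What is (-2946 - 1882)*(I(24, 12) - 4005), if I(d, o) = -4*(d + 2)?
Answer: 19838252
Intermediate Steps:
I(d, o) = -8 - 4*d (I(d, o) = -4*(2 + d) = -8 - 4*d)
(-2946 - 1882)*(I(24, 12) - 4005) = (-2946 - 1882)*((-8 - 4*24) - 4005) = -4828*((-8 - 96) - 4005) = -4828*(-104 - 4005) = -4828*(-4109) = 19838252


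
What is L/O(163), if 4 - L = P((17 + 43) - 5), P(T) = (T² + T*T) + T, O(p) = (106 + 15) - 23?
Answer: -6101/98 ≈ -62.255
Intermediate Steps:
O(p) = 98 (O(p) = 121 - 23 = 98)
P(T) = T + 2*T² (P(T) = (T² + T²) + T = 2*T² + T = T + 2*T²)
L = -6101 (L = 4 - ((17 + 43) - 5)*(1 + 2*((17 + 43) - 5)) = 4 - (60 - 5)*(1 + 2*(60 - 5)) = 4 - 55*(1 + 2*55) = 4 - 55*(1 + 110) = 4 - 55*111 = 4 - 1*6105 = 4 - 6105 = -6101)
L/O(163) = -6101/98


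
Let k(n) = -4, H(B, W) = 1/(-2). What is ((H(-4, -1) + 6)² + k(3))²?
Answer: 11025/16 ≈ 689.06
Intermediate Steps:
H(B, W) = -½
((H(-4, -1) + 6)² + k(3))² = ((-½ + 6)² - 4)² = ((11/2)² - 4)² = (121/4 - 4)² = (105/4)² = 11025/16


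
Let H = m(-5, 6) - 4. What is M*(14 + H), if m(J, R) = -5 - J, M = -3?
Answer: -30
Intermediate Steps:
H = -4 (H = (-5 - 1*(-5)) - 4 = (-5 + 5) - 4 = 0 - 4 = -4)
M*(14 + H) = -3*(14 - 4) = -3*10 = -30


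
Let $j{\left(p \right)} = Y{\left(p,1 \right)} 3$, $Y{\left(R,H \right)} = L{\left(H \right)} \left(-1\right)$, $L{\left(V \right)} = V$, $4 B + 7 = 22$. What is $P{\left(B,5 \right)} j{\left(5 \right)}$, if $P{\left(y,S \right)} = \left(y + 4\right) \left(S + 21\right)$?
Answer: $- \frac{1209}{2} \approx -604.5$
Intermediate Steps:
$B = \frac{15}{4}$ ($B = - \frac{7}{4} + \frac{1}{4} \cdot 22 = - \frac{7}{4} + \frac{11}{2} = \frac{15}{4} \approx 3.75$)
$Y{\left(R,H \right)} = - H$ ($Y{\left(R,H \right)} = H \left(-1\right) = - H$)
$P{\left(y,S \right)} = \left(4 + y\right) \left(21 + S\right)$
$j{\left(p \right)} = -3$ ($j{\left(p \right)} = \left(-1\right) 1 \cdot 3 = \left(-1\right) 3 = -3$)
$P{\left(B,5 \right)} j{\left(5 \right)} = \left(84 + 4 \cdot 5 + 21 \cdot \frac{15}{4} + 5 \cdot \frac{15}{4}\right) \left(-3\right) = \left(84 + 20 + \frac{315}{4} + \frac{75}{4}\right) \left(-3\right) = \frac{403}{2} \left(-3\right) = - \frac{1209}{2}$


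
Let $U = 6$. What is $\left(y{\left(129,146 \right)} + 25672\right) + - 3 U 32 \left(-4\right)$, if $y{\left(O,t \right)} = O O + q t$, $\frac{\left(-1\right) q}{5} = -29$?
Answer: $65787$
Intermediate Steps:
$q = 145$ ($q = \left(-5\right) \left(-29\right) = 145$)
$y{\left(O,t \right)} = O^{2} + 145 t$ ($y{\left(O,t \right)} = O O + 145 t = O^{2} + 145 t$)
$\left(y{\left(129,146 \right)} + 25672\right) + - 3 U 32 \left(-4\right) = \left(\left(129^{2} + 145 \cdot 146\right) + 25672\right) + \left(-3\right) 6 \cdot 32 \left(-4\right) = \left(\left(16641 + 21170\right) + 25672\right) + \left(-18\right) 32 \left(-4\right) = \left(37811 + 25672\right) - -2304 = 63483 + 2304 = 65787$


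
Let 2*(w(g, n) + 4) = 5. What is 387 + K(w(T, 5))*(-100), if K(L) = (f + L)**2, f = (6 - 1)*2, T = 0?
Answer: -6838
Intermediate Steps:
w(g, n) = -3/2 (w(g, n) = -4 + (1/2)*5 = -4 + 5/2 = -3/2)
f = 10 (f = 5*2 = 10)
K(L) = (10 + L)**2
387 + K(w(T, 5))*(-100) = 387 + (10 - 3/2)**2*(-100) = 387 + (17/2)**2*(-100) = 387 + (289/4)*(-100) = 387 - 7225 = -6838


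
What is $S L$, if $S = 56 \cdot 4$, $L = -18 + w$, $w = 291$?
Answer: $61152$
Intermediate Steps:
$L = 273$ ($L = -18 + 291 = 273$)
$S = 224$
$S L = 224 \cdot 273 = 61152$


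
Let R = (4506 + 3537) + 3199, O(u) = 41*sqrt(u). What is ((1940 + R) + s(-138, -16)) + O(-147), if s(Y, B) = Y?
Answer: 13044 + 287*I*sqrt(3) ≈ 13044.0 + 497.1*I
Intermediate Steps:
R = 11242 (R = 8043 + 3199 = 11242)
((1940 + R) + s(-138, -16)) + O(-147) = ((1940 + 11242) - 138) + 41*sqrt(-147) = (13182 - 138) + 41*(7*I*sqrt(3)) = 13044 + 287*I*sqrt(3)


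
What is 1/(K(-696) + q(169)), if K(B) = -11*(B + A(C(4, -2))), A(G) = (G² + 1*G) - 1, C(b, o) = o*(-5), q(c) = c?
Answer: 1/6626 ≈ 0.00015092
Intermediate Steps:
C(b, o) = -5*o
A(G) = -1 + G + G² (A(G) = (G² + G) - 1 = (G + G²) - 1 = -1 + G + G²)
K(B) = -1199 - 11*B (K(B) = -11*(B + (-1 - 5*(-2) + (-5*(-2))²)) = -11*(B + (-1 + 10 + 10²)) = -11*(B + (-1 + 10 + 100)) = -11*(B + 109) = -11*(109 + B) = -1199 - 11*B)
1/(K(-696) + q(169)) = 1/((-1199 - 11*(-696)) + 169) = 1/((-1199 + 7656) + 169) = 1/(6457 + 169) = 1/6626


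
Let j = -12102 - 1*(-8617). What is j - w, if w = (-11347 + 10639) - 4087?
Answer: 1310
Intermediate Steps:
j = -3485 (j = -12102 + 8617 = -3485)
w = -4795 (w = -708 - 4087 = -4795)
j - w = -3485 - 1*(-4795) = -3485 + 4795 = 1310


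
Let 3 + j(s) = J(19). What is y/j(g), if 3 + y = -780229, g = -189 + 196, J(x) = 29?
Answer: -390116/13 ≈ -30009.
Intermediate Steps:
g = 7
y = -780232 (y = -3 - 780229 = -780232)
j(s) = 26 (j(s) = -3 + 29 = 26)
y/j(g) = -780232/26 = -780232*1/26 = -390116/13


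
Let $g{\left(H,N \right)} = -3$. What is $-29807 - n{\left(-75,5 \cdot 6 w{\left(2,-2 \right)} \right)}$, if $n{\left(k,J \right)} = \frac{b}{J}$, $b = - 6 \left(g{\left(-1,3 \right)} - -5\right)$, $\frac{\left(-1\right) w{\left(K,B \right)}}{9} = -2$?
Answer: $- \frac{1341314}{45} \approx -29807.0$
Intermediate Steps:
$w{\left(K,B \right)} = 18$ ($w{\left(K,B \right)} = \left(-9\right) \left(-2\right) = 18$)
$b = -12$ ($b = - 6 \left(-3 - -5\right) = - 6 \left(-3 + 5\right) = \left(-6\right) 2 = -12$)
$n{\left(k,J \right)} = - \frac{12}{J}$
$-29807 - n{\left(-75,5 \cdot 6 w{\left(2,-2 \right)} \right)} = -29807 - - \frac{12}{5 \cdot 6 \cdot 18} = -29807 - - \frac{12}{30 \cdot 18} = -29807 - - \frac{12}{540} = -29807 - \left(-12\right) \frac{1}{540} = -29807 - - \frac{1}{45} = -29807 + \frac{1}{45} = - \frac{1341314}{45}$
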